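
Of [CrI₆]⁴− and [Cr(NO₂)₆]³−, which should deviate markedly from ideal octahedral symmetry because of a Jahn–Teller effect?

[CrI₆]⁴−

[CrI₆]⁴−: Each iodide is −1; balancing the −4 overall charge requires Cr(II). Group 6 minus oxidation state 2 gives a d⁴ configuration. Iodide is a weak-field ligand for a first-row metal, so the complex is high-spin. The t₂g³e_g¹ (high-spin) configuration has an unevenly filled e_g set; the Jahn–Teller theorem predicts a tetragonal distortion (typically axial elongation) to lift the degeneracy.
[Cr(NO₂)₆]³−: Ligand charges: each nitro (N-bound nitrite) is −1. With an overall charge of −3 the chromium centre must be in the +3 oxidation state. Chromium is a group-6 element; Cr(III) is therefore d³. The d³ configuration leaves the e_g set evenly filled (or empty) — no strong Jahn–Teller driving force.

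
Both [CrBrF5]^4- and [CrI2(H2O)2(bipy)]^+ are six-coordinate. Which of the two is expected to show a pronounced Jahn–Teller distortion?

[CrBrF5]^4-

[CrBrF5]^4-: Each bromide is −1; each fluoride is −1; balancing the −4 overall charge requires Cr(II). Chromium is a group-6 element; Cr(II) is therefore d⁴. Bromide and fluoride are weak-field ligands for a first-row metal, so the complex is high-spin. The t₂g³e_g¹ (high-spin) configuration has an unevenly filled e_g set; the Jahn–Teller theorem predicts a tetragonal distortion (typically axial elongation) to lift the degeneracy.
[CrI2(H2O)2(bipy)]^+: Each iodide is −1; water is neutral; 2,2′-bipyridine is neutral; balancing the +1 overall charge requires Cr(III). Group 6 minus oxidation state 3 gives a d³ configuration. The d³ configuration leaves the e_g set evenly filled (or empty) — no strong Jahn–Teller driving force.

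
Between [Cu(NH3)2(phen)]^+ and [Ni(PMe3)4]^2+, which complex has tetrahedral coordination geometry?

[Cu(NH3)2(phen)]^+

For [Cu(NH3)2(phen)]^+: Ammonia is neutral; 1,10-phenanthroline is neutral; balancing the +1 overall charge requires Cu(I). Cu sits in group 11, so the d-electron count is 11 − 1 = 10. A d¹⁰ ion has no crystal-field stabilisation preference between square planar and tetrahedral, so four ligands adopt the sterically favoured tetrahedral geometry. → tetrahedral.
For [Ni(PMe3)4]^2+: Ligand charges: trimethylphosphine is neutral. With an overall charge of +2 the nickel centre must be in the +2 oxidation state. Nickel is a group-10 element; Ni(II) is therefore d⁸. Trimethylphosphine is a strong-field ligand (high in the spectrochemical series). A 3d d⁸ ion with strong-field ligands gains enough CFSE to favour square planar over tetrahedral. → square planar.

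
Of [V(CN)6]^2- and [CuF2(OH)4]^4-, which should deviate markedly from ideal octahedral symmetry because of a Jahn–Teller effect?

[V(CN)6]^2-: Each cyanide is −1; balancing the −2 overall charge requires V(IV). Vanadium is a group-5 element; V(IV) is therefore d¹. The d¹ configuration leaves the e_g set evenly filled (or empty) — no strong Jahn–Teller driving force.
[CuF2(OH)4]^4-: Summing ligand charges against the −4 overall charge gives an oxidation state of +2 for copper. Copper is a group-11 element; Cu(II) is therefore d⁹. The t₂g⁶e_g³ configuration has an unevenly filled e_g set; the Jahn–Teller theorem predicts a tetragonal distortion (typically axial elongation) to lift the degeneracy.

[CuF2(OH)4]^4-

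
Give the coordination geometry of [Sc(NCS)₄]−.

Summing ligand charges against the −1 overall charge gives an oxidation state of +3 for scandium.
Scandium is a group-3 element; Sc(III) is therefore d⁰.
Coordination number: 4.
A d⁰ ion has no crystal-field stabilisation preference between square planar and tetrahedral, so four ligands adopt the sterically favoured tetrahedral geometry.

tetrahedral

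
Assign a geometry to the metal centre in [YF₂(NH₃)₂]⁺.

tetrahedral

Ligand charges: each fluoride is −1; ammonia is neutral. With an overall charge of +1 the yttrium centre must be in the +3 oxidation state.
Y sits in group 3, so the d-electron count is 3 − 3 = 0.
Coordination number: 4.
A d⁰ ion has no crystal-field stabilisation preference between square planar and tetrahedral, so four ligands adopt the sterically favoured tetrahedral geometry.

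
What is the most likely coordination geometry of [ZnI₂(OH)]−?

Ligand charges: each iodide is −1; each hydroxide is −1. With an overall charge of −1 the zinc centre must be in the +2 oxidation state.
Zn sits in group 12, so the d-electron count is 12 − 2 = 10.
Coordination number: 3.
Three ligands around a d¹⁰ centre minimise repulsion in a trigonal-planar arrangement.

trigonal planar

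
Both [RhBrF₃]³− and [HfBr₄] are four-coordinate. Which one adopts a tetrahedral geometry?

For [RhBrF₃]³−: Summing ligand charges against the −3 overall charge gives an oxidation state of +1 for rhodium. Rhodium is a group-9 element; Rh(I) is therefore d⁸. A 4d d⁸ ion has a large crystal-field splitting; square planar leaves the high-energy d_{x²−y²} orbital empty and maximises CFSE. → square planar.
For [HfBr₄]: Each bromide is −1; balancing the 0 overall charge requires Hf(IV). Hf sits in group 4, so the d-electron count is 4 − 4 = 0. A d⁰ ion has no crystal-field stabilisation preference between square planar and tetrahedral, so four ligands adopt the sterically favoured tetrahedral geometry. → tetrahedral.

[HfBr₄]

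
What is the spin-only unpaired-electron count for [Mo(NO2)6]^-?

1

Summing ligand charges against the −1 overall charge gives an oxidation state of +5 for molybdenum.
Group 6 minus oxidation state 5 gives a d¹ configuration.
In an octahedral field the d¹ configuration is t₂g¹e_g⁰ (only one arrangement possible), giving 1 unpaired electron.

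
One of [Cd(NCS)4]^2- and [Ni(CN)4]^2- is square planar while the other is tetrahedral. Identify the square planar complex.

[Ni(CN)4]^2-

For [Cd(NCS)4]^2-: Ligand charges: each isothiocyanate is −1. With an overall charge of −2 the cadmium centre must be in the +2 oxidation state. Cd sits in group 12, so the d-electron count is 12 − 2 = 10. A d¹⁰ ion has no crystal-field stabilisation preference between square planar and tetrahedral, so four ligands adopt the sterically favoured tetrahedral geometry. → tetrahedral.
For [Ni(CN)4]^2-: Ligand charges: each cyanide is −1. With an overall charge of −2 the nickel centre must be in the +2 oxidation state. Ni sits in group 10, so the d-electron count is 10 − 2 = 8. Cyanide is a strong-field ligand (high in the spectrochemical series). A 3d d⁸ ion with strong-field ligands gains enough CFSE to favour square planar over tetrahedral. → square planar.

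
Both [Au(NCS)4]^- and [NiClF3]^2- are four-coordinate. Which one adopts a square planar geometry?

[Au(NCS)4]^-

For [Au(NCS)4]^-: Summing ligand charges against the −1 overall charge gives an oxidation state of +3 for gold. Au sits in group 11, so the d-electron count is 11 − 3 = 8. A 5d d⁸ ion has a large crystal-field splitting; square planar leaves the high-energy d_{x²−y²} orbital empty and maximises CFSE. → square planar.
For [NiClF3]^2-: Each chloride is −1; each fluoride is −1; balancing the −2 overall charge requires Ni(II). Nickel is a group-10 element; Ni(II) is therefore d⁸. Chloride and fluoride are weak-field ligands. With weak-field ligands the CFSE gain from square planar is small, so a 3d d⁸ ion takes the sterically preferred tetrahedral geometry. → tetrahedral.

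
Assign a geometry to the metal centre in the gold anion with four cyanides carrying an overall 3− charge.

Ligand charges: each cyanide is −1. With an overall charge of −3 the gold centre must be in the +1 oxidation state.
Group 11 minus oxidation state 1 gives a d¹⁰ configuration.
Coordination number: 4.
A d¹⁰ ion has no crystal-field stabilisation preference between square planar and tetrahedral, so four ligands adopt the sterically favoured tetrahedral geometry.

tetrahedral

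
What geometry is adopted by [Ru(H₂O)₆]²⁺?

Ligand charges: water is neutral. With an overall charge of +2 the ruthenium centre must be in the +2 oxidation state.
Ruthenium is a group-8 element; Ru(II) is therefore d⁶.
With 6 monodentate ligands the coordination number is 6.
Six donors around a single metal centre give an octahedral coordination sphere.

octahedral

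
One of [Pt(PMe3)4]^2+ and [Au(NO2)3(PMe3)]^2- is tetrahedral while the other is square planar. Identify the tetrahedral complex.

[Au(NO2)3(PMe3)]^2-

For [Pt(PMe3)4]^2+: Summing ligand charges against the +2 overall charge gives an oxidation state of +2 for platinum. Group 10 minus oxidation state 2 gives a d⁸ configuration. A 5d d⁸ ion has a large crystal-field splitting; square planar leaves the high-energy d_{x²−y²} orbital empty and maximises CFSE. → square planar.
For [Au(NO2)3(PMe3)]^2-: Summing ligand charges against the −2 overall charge gives an oxidation state of +1 for gold. Group 11 minus oxidation state 1 gives a d¹⁰ configuration. A d¹⁰ ion has no crystal-field stabilisation preference between square planar and tetrahedral, so four ligands adopt the sterically favoured tetrahedral geometry. → tetrahedral.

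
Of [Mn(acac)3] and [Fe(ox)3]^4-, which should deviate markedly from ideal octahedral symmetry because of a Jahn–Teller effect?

[Mn(acac)3]: Summing ligand charges against the 0 overall charge gives an oxidation state of +3 for manganese. Manganese is a group-7 element; Mn(III) is therefore d⁴. Acetylacetonate is a weak-field ligand for a first-row metal, so the complex is high-spin. The t₂g³e_g¹ (high-spin) configuration has an unevenly filled e_g set; the Jahn–Teller theorem predicts a tetragonal distortion (typically axial elongation) to lift the degeneracy.
[Fe(ox)3]^4-: Summing ligand charges against the −4 overall charge gives an oxidation state of +2 for iron. Group 8 minus oxidation state 2 gives a d⁶ configuration. Oxalate is a weak-field ligand for a first-row metal, so the complex is high-spin. The d⁶ configuration leaves the e_g set evenly filled (or empty) — no strong Jahn–Teller driving force.

[Mn(acac)3]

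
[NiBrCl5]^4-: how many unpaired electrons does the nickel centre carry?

2

Summing ligand charges against the −4 overall charge gives an oxidation state of +2 for nickel.
Group 10 minus oxidation state 2 gives a d⁸ configuration.
In an octahedral field the d⁸ configuration is t₂g⁶e_g² (only one arrangement possible), giving 2 unpaired electrons.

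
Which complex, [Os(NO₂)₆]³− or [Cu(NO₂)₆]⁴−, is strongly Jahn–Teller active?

[Os(NO₂)₆]³−: Summing ligand charges against the −3 overall charge gives an oxidation state of +3 for osmium. Osmium is a group-8 element; Os(III) is therefore d⁵. A 5d ion has a large Δₒ and is invariably low-spin. The d⁵ configuration leaves the e_g set evenly filled (or empty) — no strong Jahn–Teller driving force.
[Cu(NO₂)₆]⁴−: Summing ligand charges against the −4 overall charge gives an oxidation state of +2 for copper. Copper is a group-11 element; Cu(II) is therefore d⁹. The t₂g⁶e_g³ configuration has an unevenly filled e_g set; the Jahn–Teller theorem predicts a tetragonal distortion (typically axial elongation) to lift the degeneracy.

[Cu(NO₂)₆]⁴−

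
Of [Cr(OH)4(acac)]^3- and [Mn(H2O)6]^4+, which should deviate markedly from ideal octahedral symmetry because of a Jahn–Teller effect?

[Cr(OH)4(acac)]^3-: Ligand charges: each hydroxide is −1; each acetylacetonate is −1. With an overall charge of −3 the chromium centre must be in the +2 oxidation state. Cr sits in group 6, so the d-electron count is 6 − 2 = 4. Acetylacetonate and hydroxide are weak-field ligands for a first-row metal, so the complex is high-spin. The t₂g³e_g¹ (high-spin) configuration has an unevenly filled e_g set; the Jahn–Teller theorem predicts a tetragonal distortion (typically axial elongation) to lift the degeneracy.
[Mn(H2O)6]^4+: Summing ligand charges against the +4 overall charge gives an oxidation state of +4 for manganese. Group 7 minus oxidation state 4 gives a d³ configuration. The d³ configuration leaves the e_g set evenly filled (or empty) — no strong Jahn–Teller driving force.

[Cr(OH)4(acac)]^3-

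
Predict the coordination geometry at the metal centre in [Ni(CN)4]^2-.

Each cyanide is −1; balancing the −2 overall charge requires Ni(II).
Nickel is a group-10 element; Ni(II) is therefore d⁸.
Coordination number: 4.
Cyanide is a strong-field ligand (high in the spectrochemical series).
A 3d d⁸ ion with strong-field ligands gains enough CFSE to favour square planar over tetrahedral.

square planar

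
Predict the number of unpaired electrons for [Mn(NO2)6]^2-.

Each nitro (N-bound nitrite) is −1; balancing the −2 overall charge requires Mn(IV).
Manganese is a group-7 element; Mn(IV) is therefore d³.
In an octahedral field the d³ configuration is t₂g³e_g⁰ (only one arrangement possible), giving 3 unpaired electrons.

3 unpaired electrons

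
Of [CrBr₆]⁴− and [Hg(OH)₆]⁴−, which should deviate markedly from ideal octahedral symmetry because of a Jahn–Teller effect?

[CrBr₆]⁴−

[CrBr₆]⁴−: Each bromide is −1; balancing the −4 overall charge requires Cr(II). Chromium is a group-6 element; Cr(II) is therefore d⁴. Bromide is a weak-field ligand for a first-row metal, so the complex is high-spin. The t₂g³e_g¹ (high-spin) configuration has an unevenly filled e_g set; the Jahn–Teller theorem predicts a tetragonal distortion (typically axial elongation) to lift the degeneracy.
[Hg(OH)₆]⁴−: Summing ligand charges against the −4 overall charge gives an oxidation state of +2 for mercury. Group 12 minus oxidation state 2 gives a d¹⁰ configuration. The d¹⁰ configuration leaves the e_g set evenly filled (or empty) — no strong Jahn–Teller driving force.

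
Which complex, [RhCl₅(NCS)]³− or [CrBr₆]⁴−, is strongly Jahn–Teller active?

[CrBr₆]⁴−

[RhCl₅(NCS)]³−: Each chloride is −1; each isothiocyanate is −1; balancing the −3 overall charge requires Rh(III). Rhodium is a group-9 element; Rh(III) is therefore d⁶. A 4d ion has a large Δₒ and is invariably low-spin. The d⁶ configuration leaves the e_g set evenly filled (or empty) — no strong Jahn–Teller driving force.
[CrBr₆]⁴−: Summing ligand charges against the −4 overall charge gives an oxidation state of +2 for chromium. Chromium is a group-6 element; Cr(II) is therefore d⁴. Bromide is a weak-field ligand for a first-row metal, so the complex is high-spin. The t₂g³e_g¹ (high-spin) configuration has an unevenly filled e_g set; the Jahn–Teller theorem predicts a tetragonal distortion (typically axial elongation) to lift the degeneracy.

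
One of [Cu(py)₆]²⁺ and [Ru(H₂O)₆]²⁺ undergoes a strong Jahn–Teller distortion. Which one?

[Cu(py)₆]²⁺: Pyridine is neutral; balancing the +2 overall charge requires Cu(II). Copper is a group-11 element; Cu(II) is therefore d⁹. The t₂g⁶e_g³ configuration has an unevenly filled e_g set; the Jahn–Teller theorem predicts a tetragonal distortion (typically axial elongation) to lift the degeneracy.
[Ru(H₂O)₆]²⁺: Water is neutral; balancing the +2 overall charge requires Ru(II). Ru sits in group 8, so the d-electron count is 8 − 2 = 6. A 4d ion has a large Δₒ and is invariably low-spin. The d⁶ configuration leaves the e_g set evenly filled (or empty) — no strong Jahn–Teller driving force.

[Cu(py)₆]²⁺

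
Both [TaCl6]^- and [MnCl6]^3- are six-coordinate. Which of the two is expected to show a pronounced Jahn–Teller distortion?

[TaCl6]^-: Summing ligand charges against the −1 overall charge gives an oxidation state of +5 for tantalum. Ta sits in group 5, so the d-electron count is 5 − 5 = 0. The d⁰ configuration leaves the e_g set evenly filled (or empty) — no strong Jahn–Teller driving force.
[MnCl6]^3-: Each chloride is −1; balancing the −3 overall charge requires Mn(III). Manganese is a group-7 element; Mn(III) is therefore d⁴. Chloride is a weak-field ligand for a first-row metal, so the complex is high-spin. The t₂g³e_g¹ (high-spin) configuration has an unevenly filled e_g set; the Jahn–Teller theorem predicts a tetragonal distortion (typically axial elongation) to lift the degeneracy.

[MnCl6]^3-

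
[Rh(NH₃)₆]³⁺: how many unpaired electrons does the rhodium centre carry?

0 unpaired electrons

Ammonia is neutral; balancing the +3 overall charge requires Rh(III).
Group 9 minus oxidation state 3 gives a d⁶ configuration.
The spin state decides the count: a 4d ion has a large Δₒ and is invariably low-spin.
An octahedral low-spin d⁶ ion is t₂g⁶e_g⁰, giving 0 unpaired electrons.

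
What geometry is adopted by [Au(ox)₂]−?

Summing ligand charges against the −1 overall charge gives an oxidation state of +3 for gold.
Au sits in group 11, so the d-electron count is 11 − 3 = 8.
Counting donor atoms: 2×oxalate (bidentate) → 4 donors. Coordination number = 4.
A 5d d⁸ ion has a large crystal-field splitting; square planar leaves the high-energy d_{x²−y²} orbital empty and maximises CFSE.

square planar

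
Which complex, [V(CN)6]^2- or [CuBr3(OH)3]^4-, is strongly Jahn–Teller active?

[CuBr3(OH)3]^4-

[V(CN)6]^2-: Ligand charges: each cyanide is −1. With an overall charge of −2 the vanadium centre must be in the +4 oxidation state. Group 5 minus oxidation state 4 gives a d¹ configuration. The d¹ configuration leaves the e_g set evenly filled (or empty) — no strong Jahn–Teller driving force.
[CuBr3(OH)3]^4-: Ligand charges: each bromide is −1; each hydroxide is −1. With an overall charge of −4 the copper centre must be in the +2 oxidation state. Copper is a group-11 element; Cu(II) is therefore d⁹. The t₂g⁶e_g³ configuration has an unevenly filled e_g set; the Jahn–Teller theorem predicts a tetragonal distortion (typically axial elongation) to lift the degeneracy.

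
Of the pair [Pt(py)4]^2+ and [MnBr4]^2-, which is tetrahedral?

For [Pt(py)4]^2+: Pyridine is neutral; balancing the +2 overall charge requires Pt(II). Group 10 minus oxidation state 2 gives a d⁸ configuration. A 5d d⁸ ion has a large crystal-field splitting; square planar leaves the high-energy d_{x²−y²} orbital empty and maximises CFSE. → square planar.
For [MnBr4]^2-: Ligand charges: each bromide is −1. With an overall charge of −2 the manganese centre must be in the +2 oxidation state. Group 7 minus oxidation state 2 gives a d⁵ configuration. A high-spin d⁵ ion has zero CFSE in either geometry, so four ligands adopt the sterically favoured tetrahedral geometry. → tetrahedral.

[MnBr4]^2-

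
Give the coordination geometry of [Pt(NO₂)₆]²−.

Summing ligand charges against the −2 overall charge gives an oxidation state of +4 for platinum.
Group 10 minus oxidation state 4 gives a d⁶ configuration.
Coordination number: 6.
Six donors around a single metal centre give an octahedral coordination sphere.

octahedral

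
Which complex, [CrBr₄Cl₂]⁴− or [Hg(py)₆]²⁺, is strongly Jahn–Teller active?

[CrBr₄Cl₂]⁴−

[CrBr₄Cl₂]⁴−: Ligand charges: each bromide is −1; each chloride is −1. With an overall charge of −4 the chromium centre must be in the +2 oxidation state. Chromium is a group-6 element; Cr(II) is therefore d⁴. Bromide and chloride are weak-field ligands for a first-row metal, so the complex is high-spin. The t₂g³e_g¹ (high-spin) configuration has an unevenly filled e_g set; the Jahn–Teller theorem predicts a tetragonal distortion (typically axial elongation) to lift the degeneracy.
[Hg(py)₆]²⁺: Ligand charges: pyridine is neutral. With an overall charge of +2 the mercury centre must be in the +2 oxidation state. Hg sits in group 12, so the d-electron count is 12 − 2 = 10. The d¹⁰ configuration leaves the e_g set evenly filled (or empty) — no strong Jahn–Teller driving force.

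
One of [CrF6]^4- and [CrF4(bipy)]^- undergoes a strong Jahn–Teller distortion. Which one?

[CrF6]^4-: Each fluoride is −1; balancing the −4 overall charge requires Cr(II). Cr sits in group 6, so the d-electron count is 6 − 2 = 4. Fluoride is a weak-field ligand for a first-row metal, so the complex is high-spin. The t₂g³e_g¹ (high-spin) configuration has an unevenly filled e_g set; the Jahn–Teller theorem predicts a tetragonal distortion (typically axial elongation) to lift the degeneracy.
[CrF4(bipy)]^-: Ligand charges: each fluoride is −1; 2,2′-bipyridine is neutral. With an overall charge of −1 the chromium centre must be in the +3 oxidation state. Group 6 minus oxidation state 3 gives a d³ configuration. The d³ configuration leaves the e_g set evenly filled (or empty) — no strong Jahn–Teller driving force.

[CrF6]^4-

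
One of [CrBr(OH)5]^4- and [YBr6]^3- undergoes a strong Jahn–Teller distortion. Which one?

[CrBr(OH)5]^4-: Ligand charges: each bromide is −1; each hydroxide is −1. With an overall charge of −4 the chromium centre must be in the +2 oxidation state. Cr sits in group 6, so the d-electron count is 6 − 2 = 4. Bromide and hydroxide are weak-field ligands for a first-row metal, so the complex is high-spin. The t₂g³e_g¹ (high-spin) configuration has an unevenly filled e_g set; the Jahn–Teller theorem predicts a tetragonal distortion (typically axial elongation) to lift the degeneracy.
[YBr6]^3-: Ligand charges: each bromide is −1. With an overall charge of −3 the yttrium centre must be in the +3 oxidation state. Yttrium is a group-3 element; Y(III) is therefore d⁰. The d⁰ configuration leaves the e_g set evenly filled (or empty) — no strong Jahn–Teller driving force.

[CrBr(OH)5]^4-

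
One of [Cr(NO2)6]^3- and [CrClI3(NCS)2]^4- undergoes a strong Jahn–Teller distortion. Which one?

[CrClI3(NCS)2]^4-

[Cr(NO2)6]^3-: Summing ligand charges against the −3 overall charge gives an oxidation state of +3 for chromium. Group 6 minus oxidation state 3 gives a d³ configuration. The d³ configuration leaves the e_g set evenly filled (or empty) — no strong Jahn–Teller driving force.
[CrClI3(NCS)2]^4-: Summing ligand charges against the −4 overall charge gives an oxidation state of +2 for chromium. Chromium is a group-6 element; Cr(II) is therefore d⁴. Chloride, iodide, and isothiocyanate are weak-field ligands for a first-row metal, so the complex is high-spin. The t₂g³e_g¹ (high-spin) configuration has an unevenly filled e_g set; the Jahn–Teller theorem predicts a tetragonal distortion (typically axial elongation) to lift the degeneracy.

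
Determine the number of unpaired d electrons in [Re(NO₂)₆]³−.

Summing ligand charges against the −3 overall charge gives an oxidation state of +3 for rhenium.
Group 7 minus oxidation state 3 gives a d⁴ configuration.
The spin state decides the count: a 5d ion has a large Δₒ and is invariably low-spin.
An octahedral low-spin d⁴ ion is t₂g⁴e_g⁰, giving 2 unpaired electrons.

2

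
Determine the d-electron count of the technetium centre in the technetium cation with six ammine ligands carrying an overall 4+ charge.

d³

Summing ligand charges against the +4 overall charge gives an oxidation state of +4 for technetium.
Group 7 minus oxidation state 4 gives a d³ configuration.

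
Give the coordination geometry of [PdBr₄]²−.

square planar

Each bromide is −1; balancing the −2 overall charge requires Pd(II).
Group 10 minus oxidation state 2 gives a d⁸ configuration.
Coordination number: 4.
A 4d d⁸ ion has a large crystal-field splitting; square planar leaves the high-energy d_{x²−y²} orbital empty and maximises CFSE.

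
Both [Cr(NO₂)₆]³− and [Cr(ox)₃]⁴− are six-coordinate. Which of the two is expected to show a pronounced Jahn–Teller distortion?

[Cr(NO₂)₆]³−: Ligand charges: each nitro (N-bound nitrite) is −1. With an overall charge of −3 the chromium centre must be in the +3 oxidation state. Cr sits in group 6, so the d-electron count is 6 − 3 = 3. The d³ configuration leaves the e_g set evenly filled (or empty) — no strong Jahn–Teller driving force.
[Cr(ox)₃]⁴−: Each oxalate is −2; balancing the −4 overall charge requires Cr(II). Group 6 minus oxidation state 2 gives a d⁴ configuration. Oxalate is a weak-field ligand for a first-row metal, so the complex is high-spin. The t₂g³e_g¹ (high-spin) configuration has an unevenly filled e_g set; the Jahn–Teller theorem predicts a tetragonal distortion (typically axial elongation) to lift the degeneracy.

[Cr(ox)₃]⁴−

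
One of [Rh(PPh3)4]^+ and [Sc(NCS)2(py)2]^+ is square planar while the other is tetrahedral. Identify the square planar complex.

[Rh(PPh3)4]^+

For [Rh(PPh3)4]^+: Triphenylphosphine is neutral; balancing the +1 overall charge requires Rh(I). Rhodium is a group-9 element; Rh(I) is therefore d⁸. A 4d d⁸ ion has a large crystal-field splitting; square planar leaves the high-energy d_{x²−y²} orbital empty and maximises CFSE. → square planar.
For [Sc(NCS)2(py)2]^+: Summing ligand charges against the +1 overall charge gives an oxidation state of +3 for scandium. Scandium is a group-3 element; Sc(III) is therefore d⁰. A d⁰ ion has no crystal-field stabilisation preference between square planar and tetrahedral, so four ligands adopt the sterically favoured tetrahedral geometry. → tetrahedral.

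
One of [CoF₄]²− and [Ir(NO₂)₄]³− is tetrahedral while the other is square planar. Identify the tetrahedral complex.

For [CoF₄]²−: Each fluoride is −1; balancing the −2 overall charge requires Co(II). Group 9 minus oxidation state 2 gives a d⁷ configuration. For a high-spin 3d d⁷ ion with weak-field ligands the small Δₜ gives little square-planar CFSE advantage, so four ligands adopt the sterically favoured tetrahedral geometry. → tetrahedral.
For [Ir(NO₂)₄]³−: Ligand charges: each nitro (N-bound nitrite) is −1. With an overall charge of −3 the iridium centre must be in the +1 oxidation state. Iridium is a group-9 element; Ir(I) is therefore d⁸. A 5d d⁸ ion has a large crystal-field splitting; square planar leaves the high-energy d_{x²−y²} orbital empty and maximises CFSE. → square planar.

[CoF₄]²−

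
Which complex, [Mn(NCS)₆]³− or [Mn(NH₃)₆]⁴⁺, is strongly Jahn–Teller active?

[Mn(NCS)₆]³−

[Mn(NCS)₆]³−: Summing ligand charges against the −3 overall charge gives an oxidation state of +3 for manganese. Mn sits in group 7, so the d-electron count is 7 − 3 = 4. Isothiocyanate is a weak-field ligand for a first-row metal, so the complex is high-spin. The t₂g³e_g¹ (high-spin) configuration has an unevenly filled e_g set; the Jahn–Teller theorem predicts a tetragonal distortion (typically axial elongation) to lift the degeneracy.
[Mn(NH₃)₆]⁴⁺: Summing ligand charges against the +4 overall charge gives an oxidation state of +4 for manganese. Mn sits in group 7, so the d-electron count is 7 − 4 = 3. The d³ configuration leaves the e_g set evenly filled (or empty) — no strong Jahn–Teller driving force.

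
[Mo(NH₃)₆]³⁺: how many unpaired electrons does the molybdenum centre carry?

3

Summing ligand charges against the +3 overall charge gives an oxidation state of +3 for molybdenum.
Mo sits in group 6, so the d-electron count is 6 − 3 = 3.
In an octahedral field the d³ configuration is t₂g³e_g⁰ (only one arrangement possible), giving 3 unpaired electrons.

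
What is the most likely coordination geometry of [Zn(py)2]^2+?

linear

Pyridine is neutral; balancing the +2 overall charge requires Zn(II).
Zn sits in group 12, so the d-electron count is 12 − 2 = 10.
With 2 monodentate ligands the coordination number is 2.
A d¹⁰ ion with only two ligands adopts a linear arrangement (sp hybridisation; no CFSE preference).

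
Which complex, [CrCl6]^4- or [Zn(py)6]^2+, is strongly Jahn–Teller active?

[CrCl6]^4-

[CrCl6]^4-: Each chloride is −1; balancing the −4 overall charge requires Cr(II). Cr sits in group 6, so the d-electron count is 6 − 2 = 4. Chloride is a weak-field ligand for a first-row metal, so the complex is high-spin. The t₂g³e_g¹ (high-spin) configuration has an unevenly filled e_g set; the Jahn–Teller theorem predicts a tetragonal distortion (typically axial elongation) to lift the degeneracy.
[Zn(py)6]^2+: Ligand charges: pyridine is neutral. With an overall charge of +2 the zinc centre must be in the +2 oxidation state. Group 12 minus oxidation state 2 gives a d¹⁰ configuration. The d¹⁰ configuration leaves the e_g set evenly filled (or empty) — no strong Jahn–Teller driving force.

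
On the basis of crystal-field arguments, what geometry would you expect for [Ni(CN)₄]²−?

square planar

Summing ligand charges against the −2 overall charge gives an oxidation state of +2 for nickel.
Ni sits in group 10, so the d-electron count is 10 − 2 = 8.
With 4 monodentate ligands the coordination number is 4.
Cyanide is a strong-field ligand (high in the spectrochemical series).
A 3d d⁸ ion with strong-field ligands gains enough CFSE to favour square planar over tetrahedral.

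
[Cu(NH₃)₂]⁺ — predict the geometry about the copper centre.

linear

Summing ligand charges against the +1 overall charge gives an oxidation state of +1 for copper.
Group 11 minus oxidation state 1 gives a d¹⁰ configuration.
With 2 monodentate ligands the coordination number is 2.
A d¹⁰ ion with only two ligands adopts a linear arrangement (sp hybridisation; no CFSE preference).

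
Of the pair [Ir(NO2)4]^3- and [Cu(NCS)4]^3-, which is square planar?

[Ir(NO2)4]^3-

For [Ir(NO2)4]^3-: Summing ligand charges against the −3 overall charge gives an oxidation state of +1 for iridium. Ir sits in group 9, so the d-electron count is 9 − 1 = 8. A 5d d⁸ ion has a large crystal-field splitting; square planar leaves the high-energy d_{x²−y²} orbital empty and maximises CFSE. → square planar.
For [Cu(NCS)4]^3-: Ligand charges: each isothiocyanate is −1. With an overall charge of −3 the copper centre must be in the +1 oxidation state. Cu sits in group 11, so the d-electron count is 11 − 1 = 10. A d¹⁰ ion has no crystal-field stabilisation preference between square planar and tetrahedral, so four ligands adopt the sterically favoured tetrahedral geometry. → tetrahedral.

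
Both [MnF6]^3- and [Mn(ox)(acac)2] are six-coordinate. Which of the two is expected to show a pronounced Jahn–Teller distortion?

[MnF6]^3-: Each fluoride is −1; balancing the −3 overall charge requires Mn(III). Manganese is a group-7 element; Mn(III) is therefore d⁴. Fluoride is a weak-field ligand for a first-row metal, so the complex is high-spin. The t₂g³e_g¹ (high-spin) configuration has an unevenly filled e_g set; the Jahn–Teller theorem predicts a tetragonal distortion (typically axial elongation) to lift the degeneracy.
[Mn(ox)(acac)2]: Ligand charges: each oxalate is −2; each acetylacetonate is −1. With an overall charge of 0 the manganese centre must be in the +4 oxidation state. Manganese is a group-7 element; Mn(IV) is therefore d³. The d³ configuration leaves the e_g set evenly filled (or empty) — no strong Jahn–Teller driving force.

[MnF6]^3-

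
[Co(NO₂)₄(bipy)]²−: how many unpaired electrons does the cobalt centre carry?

Each nitro (N-bound nitrite) is −1; 2,2′-bipyridine is neutral; balancing the −2 overall charge requires Co(II).
Cobalt is a group-9 element; Co(II) is therefore d⁷.
Counting donor atoms: 4×nitro (N-bound nitrite) (monodentate) → 4 donors; 1×2,2′-bipyridine (bidentate) → 2 donors. Coordination number = 6.
The spin state decides the count: Nitro (N-bound nitrite) is a strong-field ligand (high in the spectrochemical series) for a first-row metal, so the complex is low-spin.
An octahedral low-spin d⁷ ion is t₂g⁶e_g¹, giving 1 unpaired electron.

1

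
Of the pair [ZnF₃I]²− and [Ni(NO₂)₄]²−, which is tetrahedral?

For [ZnF₃I]²−: Summing ligand charges against the −2 overall charge gives an oxidation state of +2 for zinc. Group 12 minus oxidation state 2 gives a d¹⁰ configuration. A d¹⁰ ion has no crystal-field stabilisation preference between square planar and tetrahedral, so four ligands adopt the sterically favoured tetrahedral geometry. → tetrahedral.
For [Ni(NO₂)₄]²−: Each nitro (N-bound nitrite) is −1; balancing the −2 overall charge requires Ni(II). Ni sits in group 10, so the d-electron count is 10 − 2 = 8. Nitro (N-bound nitrite) is a strong-field ligand (high in the spectrochemical series). A 3d d⁸ ion with strong-field ligands gains enough CFSE to favour square planar over tetrahedral. → square planar.

[ZnF₃I]²−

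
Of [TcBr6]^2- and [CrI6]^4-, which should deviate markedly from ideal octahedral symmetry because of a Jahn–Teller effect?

[TcBr6]^2-: Summing ligand charges against the −2 overall charge gives an oxidation state of +4 for technetium. Technetium is a group-7 element; Tc(IV) is therefore d³. The d³ configuration leaves the e_g set evenly filled (or empty) — no strong Jahn–Teller driving force.
[CrI6]^4-: Each iodide is −1; balancing the −4 overall charge requires Cr(II). Group 6 minus oxidation state 2 gives a d⁴ configuration. Iodide is a weak-field ligand for a first-row metal, so the complex is high-spin. The t₂g³e_g¹ (high-spin) configuration has an unevenly filled e_g set; the Jahn–Teller theorem predicts a tetragonal distortion (typically axial elongation) to lift the degeneracy.

[CrI6]^4-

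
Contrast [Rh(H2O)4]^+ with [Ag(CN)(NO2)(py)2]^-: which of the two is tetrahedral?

For [Rh(H2O)4]^+: Ligand charges: water is neutral. With an overall charge of +1 the rhodium centre must be in the +1 oxidation state. Rh sits in group 9, so the d-electron count is 9 − 1 = 8. A 4d d⁸ ion has a large crystal-field splitting; square planar leaves the high-energy d_{x²−y²} orbital empty and maximises CFSE. → square planar.
For [Ag(CN)(NO2)(py)2]^-: Each cyanide is −1; each nitro (N-bound nitrite) is −1; pyridine is neutral; balancing the −1 overall charge requires Ag(I). Group 11 minus oxidation state 1 gives a d¹⁰ configuration. A d¹⁰ ion has no crystal-field stabilisation preference between square planar and tetrahedral, so four ligands adopt the sterically favoured tetrahedral geometry. → tetrahedral.

[Ag(CN)(NO2)(py)2]^-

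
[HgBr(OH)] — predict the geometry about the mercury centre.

linear

Ligand charges: each bromide is −1; each hydroxide is −1. With an overall charge of 0 the mercury centre must be in the +2 oxidation state.
Mercury is a group-12 element; Hg(II) is therefore d¹⁰.
Coordination number: 2.
A d¹⁰ ion with only two ligands adopts a linear arrangement (sp hybridisation; no CFSE preference).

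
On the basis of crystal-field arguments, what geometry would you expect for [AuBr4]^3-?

tetrahedral

Ligand charges: each bromide is −1. With an overall charge of −3 the gold centre must be in the +1 oxidation state.
Group 11 minus oxidation state 1 gives a d¹⁰ configuration.
With 4 monodentate ligands the coordination number is 4.
A d¹⁰ ion has no crystal-field stabilisation preference between square planar and tetrahedral, so four ligands adopt the sterically favoured tetrahedral geometry.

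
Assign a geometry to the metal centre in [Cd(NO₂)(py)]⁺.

linear

Each nitro (N-bound nitrite) is −1; pyridine is neutral; balancing the +1 overall charge requires Cd(II).
Group 12 minus oxidation state 2 gives a d¹⁰ configuration.
Coordination number: 2.
A d¹⁰ ion with only two ligands adopts a linear arrangement (sp hybridisation; no CFSE preference).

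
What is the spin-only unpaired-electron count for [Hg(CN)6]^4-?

0

Ligand charges: each cyanide is −1. With an overall charge of −4 the mercury centre must be in the +2 oxidation state.
Mercury is a group-12 element; Hg(II) is therefore d¹⁰.
In an octahedral field the d¹⁰ configuration is t₂g⁶e_g⁴, giving 0 unpaired electrons.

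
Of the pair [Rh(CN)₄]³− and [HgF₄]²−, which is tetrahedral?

For [Rh(CN)₄]³−: Ligand charges: each cyanide is −1. With an overall charge of −3 the rhodium centre must be in the +1 oxidation state. Rh sits in group 9, so the d-electron count is 9 − 1 = 8. A 4d d⁸ ion has a large crystal-field splitting; square planar leaves the high-energy d_{x²−y²} orbital empty and maximises CFSE. → square planar.
For [HgF₄]²−: Ligand charges: each fluoride is −1. With an overall charge of −2 the mercury centre must be in the +2 oxidation state. Mercury is a group-12 element; Hg(II) is therefore d¹⁰. A d¹⁰ ion has no crystal-field stabilisation preference between square planar and tetrahedral, so four ligands adopt the sterically favoured tetrahedral geometry. → tetrahedral.

[HgF₄]²−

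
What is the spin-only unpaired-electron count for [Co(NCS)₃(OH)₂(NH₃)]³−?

3 unpaired electrons

Summing ligand charges against the −3 overall charge gives an oxidation state of +2 for cobalt.
Co sits in group 9, so the d-electron count is 9 − 2 = 7.
The spin state decides the count: Hydroxide and isothiocyanate are weak-field ligands for a first-row metal, so the complex is high-spin.
An octahedral high-spin d⁷ ion is t₂g⁵e_g², giving 3 unpaired electrons.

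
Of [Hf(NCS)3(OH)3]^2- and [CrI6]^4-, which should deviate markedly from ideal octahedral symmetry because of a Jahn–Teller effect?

[CrI6]^4-

[Hf(NCS)3(OH)3]^2-: Ligand charges: each isothiocyanate is −1; each hydroxide is −1. With an overall charge of −2 the hafnium centre must be in the +4 oxidation state. Hafnium is a group-4 element; Hf(IV) is therefore d⁰. The d⁰ configuration leaves the e_g set evenly filled (or empty) — no strong Jahn–Teller driving force.
[CrI6]^4-: Ligand charges: each iodide is −1. With an overall charge of −4 the chromium centre must be in the +2 oxidation state. Chromium is a group-6 element; Cr(II) is therefore d⁴. Iodide is a weak-field ligand for a first-row metal, so the complex is high-spin. The t₂g³e_g¹ (high-spin) configuration has an unevenly filled e_g set; the Jahn–Teller theorem predicts a tetragonal distortion (typically axial elongation) to lift the degeneracy.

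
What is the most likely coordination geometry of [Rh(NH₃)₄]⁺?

square planar

Ammonia is neutral; balancing the +1 overall charge requires Rh(I).
Rhodium is a group-9 element; Rh(I) is therefore d⁸.
Coordination number: 4.
A 4d d⁸ ion has a large crystal-field splitting; square planar leaves the high-energy d_{x²−y²} orbital empty and maximises CFSE.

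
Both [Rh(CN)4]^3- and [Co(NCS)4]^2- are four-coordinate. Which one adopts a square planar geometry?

For [Rh(CN)4]^3-: Ligand charges: each cyanide is −1. With an overall charge of −3 the rhodium centre must be in the +1 oxidation state. Group 9 minus oxidation state 1 gives a d⁸ configuration. A 4d d⁸ ion has a large crystal-field splitting; square planar leaves the high-energy d_{x²−y²} orbital empty and maximises CFSE. → square planar.
For [Co(NCS)4]^2-: Each isothiocyanate is −1; balancing the −2 overall charge requires Co(II). Cobalt is a group-9 element; Co(II) is therefore d⁷. For a high-spin 3d d⁷ ion with weak-field ligands the small Δₜ gives little square-planar CFSE advantage, so four ligands adopt the sterically favoured tetrahedral geometry. → tetrahedral.

[Rh(CN)4]^3-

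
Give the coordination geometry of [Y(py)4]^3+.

Ligand charges: pyridine is neutral. With an overall charge of +3 the yttrium centre must be in the +3 oxidation state.
Group 3 minus oxidation state 3 gives a d⁰ configuration.
With 4 monodentate ligands the coordination number is 4.
A d⁰ ion has no crystal-field stabilisation preference between square planar and tetrahedral, so four ligands adopt the sterically favoured tetrahedral geometry.

tetrahedral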